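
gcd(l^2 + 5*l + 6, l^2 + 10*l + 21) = l + 3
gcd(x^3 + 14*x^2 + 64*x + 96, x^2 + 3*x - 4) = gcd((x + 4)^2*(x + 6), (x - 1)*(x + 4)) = x + 4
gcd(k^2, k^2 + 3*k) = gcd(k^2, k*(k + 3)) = k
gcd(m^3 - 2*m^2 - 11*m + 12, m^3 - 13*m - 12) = m^2 - m - 12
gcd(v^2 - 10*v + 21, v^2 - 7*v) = v - 7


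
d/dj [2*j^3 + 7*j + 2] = 6*j^2 + 7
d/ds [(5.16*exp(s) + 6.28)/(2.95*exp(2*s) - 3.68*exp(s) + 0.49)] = (-15.222*exp(2*s) - 37.052*exp(s) + 25.6388)*exp(s)/(8.7025*exp(4*s) - 21.712*exp(3*s) + 16.4334*exp(2*s) - 3.6064*exp(s) + 0.2401)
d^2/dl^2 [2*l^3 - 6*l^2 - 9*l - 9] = 12*l - 12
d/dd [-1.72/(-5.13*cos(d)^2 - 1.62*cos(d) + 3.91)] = (17.6472*cos(d) + 2.7864)*sin(d)/(5.13*cos(d)^2 + 1.62*cos(d) - 3.91)^2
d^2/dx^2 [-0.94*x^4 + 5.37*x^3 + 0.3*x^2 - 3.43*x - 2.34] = -11.28*x^2 + 32.22*x + 0.6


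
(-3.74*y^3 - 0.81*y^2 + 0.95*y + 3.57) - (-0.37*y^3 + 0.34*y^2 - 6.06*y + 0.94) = -3.37*y^3 - 1.15*y^2 + 7.01*y + 2.63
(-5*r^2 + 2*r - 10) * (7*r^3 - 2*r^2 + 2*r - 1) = -35*r^5 + 24*r^4 - 84*r^3 + 29*r^2 - 22*r + 10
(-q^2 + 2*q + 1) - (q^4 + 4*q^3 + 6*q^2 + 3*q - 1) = -q^4 - 4*q^3 - 7*q^2 - q + 2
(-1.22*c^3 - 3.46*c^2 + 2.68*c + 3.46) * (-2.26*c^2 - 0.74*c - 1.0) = 2.7572*c^5 + 8.7224*c^4 - 2.2764*c^3 - 6.3428*c^2 - 5.2404*c - 3.46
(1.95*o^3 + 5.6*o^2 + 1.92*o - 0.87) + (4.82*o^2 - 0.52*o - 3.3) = 1.95*o^3 + 10.42*o^2 + 1.4*o - 4.17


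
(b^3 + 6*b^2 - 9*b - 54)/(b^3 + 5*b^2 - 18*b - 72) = (b - 3)/(b - 4)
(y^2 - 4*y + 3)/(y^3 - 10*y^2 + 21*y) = (y - 1)/(y*(y - 7))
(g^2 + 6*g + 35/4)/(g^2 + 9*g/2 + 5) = (g + 7/2)/(g + 2)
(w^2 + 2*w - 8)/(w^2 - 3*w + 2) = (w + 4)/(w - 1)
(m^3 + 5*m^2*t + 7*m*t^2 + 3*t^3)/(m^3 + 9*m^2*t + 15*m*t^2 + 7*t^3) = (m + 3*t)/(m + 7*t)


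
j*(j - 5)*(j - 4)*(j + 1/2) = j^4 - 17*j^3/2 + 31*j^2/2 + 10*j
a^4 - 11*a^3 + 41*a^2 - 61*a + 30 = (a - 5)*(a - 3)*(a - 2)*(a - 1)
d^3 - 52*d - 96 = (d - 8)*(d + 2)*(d + 6)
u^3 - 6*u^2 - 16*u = u*(u - 8)*(u + 2)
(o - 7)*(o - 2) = o^2 - 9*o + 14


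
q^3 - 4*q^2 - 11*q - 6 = (q - 6)*(q + 1)^2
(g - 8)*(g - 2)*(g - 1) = g^3 - 11*g^2 + 26*g - 16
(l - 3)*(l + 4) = l^2 + l - 12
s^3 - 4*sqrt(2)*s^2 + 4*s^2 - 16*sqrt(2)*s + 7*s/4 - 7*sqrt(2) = (s + 1/2)*(s + 7/2)*(s - 4*sqrt(2))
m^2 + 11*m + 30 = (m + 5)*(m + 6)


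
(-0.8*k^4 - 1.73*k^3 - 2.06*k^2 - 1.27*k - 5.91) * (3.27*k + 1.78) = -2.616*k^5 - 7.0811*k^4 - 9.8156*k^3 - 7.8197*k^2 - 21.5863*k - 10.5198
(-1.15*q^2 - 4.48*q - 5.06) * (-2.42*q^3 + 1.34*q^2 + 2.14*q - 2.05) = 2.783*q^5 + 9.3006*q^4 + 3.781*q^3 - 14.0101*q^2 - 1.6444*q + 10.373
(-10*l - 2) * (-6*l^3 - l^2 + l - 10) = 60*l^4 + 22*l^3 - 8*l^2 + 98*l + 20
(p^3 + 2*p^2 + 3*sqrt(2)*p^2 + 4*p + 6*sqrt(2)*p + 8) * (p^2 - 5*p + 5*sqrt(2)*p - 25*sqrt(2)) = p^5 - 3*p^4 + 8*sqrt(2)*p^4 - 24*sqrt(2)*p^3 + 24*p^3 - 102*p^2 - 60*sqrt(2)*p^2 - 340*p - 60*sqrt(2)*p - 200*sqrt(2)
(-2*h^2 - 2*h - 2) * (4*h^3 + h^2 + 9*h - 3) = -8*h^5 - 10*h^4 - 28*h^3 - 14*h^2 - 12*h + 6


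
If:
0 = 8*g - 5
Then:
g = 5/8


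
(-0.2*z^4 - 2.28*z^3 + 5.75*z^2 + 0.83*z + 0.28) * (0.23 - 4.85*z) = 0.97*z^5 + 11.012*z^4 - 28.4119*z^3 - 2.703*z^2 - 1.1671*z + 0.0644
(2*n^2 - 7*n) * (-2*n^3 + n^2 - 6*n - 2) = -4*n^5 + 16*n^4 - 19*n^3 + 38*n^2 + 14*n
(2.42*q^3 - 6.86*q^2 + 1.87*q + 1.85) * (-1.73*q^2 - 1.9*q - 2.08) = -4.1866*q^5 + 7.2698*q^4 + 4.7653*q^3 + 7.5153*q^2 - 7.4046*q - 3.848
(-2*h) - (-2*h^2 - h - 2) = 2*h^2 - h + 2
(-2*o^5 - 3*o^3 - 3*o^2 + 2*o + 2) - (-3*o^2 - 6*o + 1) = -2*o^5 - 3*o^3 + 8*o + 1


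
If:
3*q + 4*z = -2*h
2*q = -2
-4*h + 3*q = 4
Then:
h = -7/4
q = -1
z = 13/8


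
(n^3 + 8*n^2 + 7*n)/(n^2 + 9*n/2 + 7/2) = 2*n*(n + 7)/(2*n + 7)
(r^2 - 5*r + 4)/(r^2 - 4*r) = (r - 1)/r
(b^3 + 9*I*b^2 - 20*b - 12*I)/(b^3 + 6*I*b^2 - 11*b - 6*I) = (b + 6*I)/(b + 3*I)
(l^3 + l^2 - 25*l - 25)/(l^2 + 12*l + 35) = (l^2 - 4*l - 5)/(l + 7)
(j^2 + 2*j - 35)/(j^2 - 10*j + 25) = (j + 7)/(j - 5)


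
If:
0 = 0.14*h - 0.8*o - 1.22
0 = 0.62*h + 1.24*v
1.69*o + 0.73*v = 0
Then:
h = -37.22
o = -8.04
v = 18.61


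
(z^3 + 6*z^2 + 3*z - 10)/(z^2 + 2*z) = z + 4 - 5/z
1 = 1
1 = 1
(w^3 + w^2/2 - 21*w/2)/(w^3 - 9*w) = (w + 7/2)/(w + 3)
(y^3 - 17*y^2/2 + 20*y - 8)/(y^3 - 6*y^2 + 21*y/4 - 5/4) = 2*(y^2 - 8*y + 16)/(2*y^2 - 11*y + 5)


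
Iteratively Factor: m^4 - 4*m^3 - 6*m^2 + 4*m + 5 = (m + 1)*(m^3 - 5*m^2 - m + 5) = (m - 5)*(m + 1)*(m^2 - 1) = (m - 5)*(m - 1)*(m + 1)*(m + 1)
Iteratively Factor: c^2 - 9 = (c - 3)*(c + 3)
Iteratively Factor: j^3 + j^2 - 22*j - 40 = (j + 4)*(j^2 - 3*j - 10) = (j - 5)*(j + 4)*(j + 2)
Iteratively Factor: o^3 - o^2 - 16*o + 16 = (o - 1)*(o^2 - 16) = (o - 1)*(o + 4)*(o - 4)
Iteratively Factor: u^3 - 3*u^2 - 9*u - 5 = (u - 5)*(u^2 + 2*u + 1) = (u - 5)*(u + 1)*(u + 1)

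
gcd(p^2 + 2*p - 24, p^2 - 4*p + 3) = 1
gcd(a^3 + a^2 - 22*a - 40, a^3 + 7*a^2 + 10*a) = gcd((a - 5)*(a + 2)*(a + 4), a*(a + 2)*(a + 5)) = a + 2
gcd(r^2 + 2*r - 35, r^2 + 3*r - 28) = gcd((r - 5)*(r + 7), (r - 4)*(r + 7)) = r + 7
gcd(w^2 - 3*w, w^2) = w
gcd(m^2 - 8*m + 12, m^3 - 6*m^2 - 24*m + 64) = m - 2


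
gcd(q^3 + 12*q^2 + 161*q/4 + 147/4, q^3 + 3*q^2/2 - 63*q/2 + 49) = q + 7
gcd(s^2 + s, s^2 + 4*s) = s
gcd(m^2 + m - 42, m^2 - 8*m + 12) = m - 6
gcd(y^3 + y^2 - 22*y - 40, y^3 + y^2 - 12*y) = y + 4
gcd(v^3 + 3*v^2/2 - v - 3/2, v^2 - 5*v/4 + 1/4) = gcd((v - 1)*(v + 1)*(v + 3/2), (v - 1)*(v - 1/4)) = v - 1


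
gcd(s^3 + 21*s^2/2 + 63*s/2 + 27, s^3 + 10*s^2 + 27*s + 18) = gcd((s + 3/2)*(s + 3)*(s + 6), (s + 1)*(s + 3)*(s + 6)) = s^2 + 9*s + 18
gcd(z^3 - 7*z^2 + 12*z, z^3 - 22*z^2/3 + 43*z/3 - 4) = z^2 - 7*z + 12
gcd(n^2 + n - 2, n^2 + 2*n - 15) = 1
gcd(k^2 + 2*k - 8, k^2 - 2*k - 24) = k + 4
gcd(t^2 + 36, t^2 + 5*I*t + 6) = t + 6*I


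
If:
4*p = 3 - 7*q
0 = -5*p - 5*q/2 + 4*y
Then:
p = 28*y/25 - 3/10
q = 3/5 - 16*y/25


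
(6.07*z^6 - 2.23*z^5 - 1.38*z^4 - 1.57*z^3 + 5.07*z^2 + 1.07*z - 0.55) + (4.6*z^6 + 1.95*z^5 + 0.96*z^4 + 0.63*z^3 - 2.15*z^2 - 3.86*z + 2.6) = 10.67*z^6 - 0.28*z^5 - 0.42*z^4 - 0.94*z^3 + 2.92*z^2 - 2.79*z + 2.05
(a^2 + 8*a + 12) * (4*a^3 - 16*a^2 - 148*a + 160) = 4*a^5 + 16*a^4 - 228*a^3 - 1216*a^2 - 496*a + 1920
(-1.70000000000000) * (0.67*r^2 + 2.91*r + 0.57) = -1.139*r^2 - 4.947*r - 0.969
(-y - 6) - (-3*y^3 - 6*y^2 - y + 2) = 3*y^3 + 6*y^2 - 8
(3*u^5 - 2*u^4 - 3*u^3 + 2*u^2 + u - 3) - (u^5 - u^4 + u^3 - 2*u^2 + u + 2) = 2*u^5 - u^4 - 4*u^3 + 4*u^2 - 5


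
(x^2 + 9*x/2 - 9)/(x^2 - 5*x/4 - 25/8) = 4*(-2*x^2 - 9*x + 18)/(-8*x^2 + 10*x + 25)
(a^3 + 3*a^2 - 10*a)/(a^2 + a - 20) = a*(a - 2)/(a - 4)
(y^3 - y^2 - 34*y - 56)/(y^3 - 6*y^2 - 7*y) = (y^2 + 6*y + 8)/(y*(y + 1))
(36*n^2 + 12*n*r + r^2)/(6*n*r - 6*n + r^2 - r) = (6*n + r)/(r - 1)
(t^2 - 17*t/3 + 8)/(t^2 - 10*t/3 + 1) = (3*t - 8)/(3*t - 1)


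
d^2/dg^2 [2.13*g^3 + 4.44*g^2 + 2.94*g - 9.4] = 12.78*g + 8.88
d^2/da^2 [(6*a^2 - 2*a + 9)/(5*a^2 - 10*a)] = 2*(10*a^3 + 27*a^2 - 54*a + 36)/(5*a^3*(a^3 - 6*a^2 + 12*a - 8))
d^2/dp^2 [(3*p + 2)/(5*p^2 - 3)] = 30*(5*p^3 + 10*p^2 + 9*p + 2)/(125*p^6 - 225*p^4 + 135*p^2 - 27)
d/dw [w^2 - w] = 2*w - 1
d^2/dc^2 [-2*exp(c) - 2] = -2*exp(c)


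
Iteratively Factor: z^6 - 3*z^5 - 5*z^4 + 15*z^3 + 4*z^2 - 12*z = (z + 2)*(z^5 - 5*z^4 + 5*z^3 + 5*z^2 - 6*z) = (z + 1)*(z + 2)*(z^4 - 6*z^3 + 11*z^2 - 6*z) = (z - 2)*(z + 1)*(z + 2)*(z^3 - 4*z^2 + 3*z) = (z - 2)*(z - 1)*(z + 1)*(z + 2)*(z^2 - 3*z) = (z - 3)*(z - 2)*(z - 1)*(z + 1)*(z + 2)*(z)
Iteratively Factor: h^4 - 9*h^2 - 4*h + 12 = (h + 2)*(h^3 - 2*h^2 - 5*h + 6) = (h - 3)*(h + 2)*(h^2 + h - 2) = (h - 3)*(h - 1)*(h + 2)*(h + 2)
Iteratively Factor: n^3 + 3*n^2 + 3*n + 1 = (n + 1)*(n^2 + 2*n + 1) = (n + 1)^2*(n + 1)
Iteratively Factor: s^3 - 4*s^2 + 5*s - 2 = (s - 2)*(s^2 - 2*s + 1) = (s - 2)*(s - 1)*(s - 1)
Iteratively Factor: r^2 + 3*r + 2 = (r + 2)*(r + 1)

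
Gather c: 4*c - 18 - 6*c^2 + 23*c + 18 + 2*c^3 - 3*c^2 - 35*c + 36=2*c^3 - 9*c^2 - 8*c + 36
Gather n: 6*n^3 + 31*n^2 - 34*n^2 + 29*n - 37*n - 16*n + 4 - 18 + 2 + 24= 6*n^3 - 3*n^2 - 24*n + 12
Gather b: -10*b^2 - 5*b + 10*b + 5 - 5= -10*b^2 + 5*b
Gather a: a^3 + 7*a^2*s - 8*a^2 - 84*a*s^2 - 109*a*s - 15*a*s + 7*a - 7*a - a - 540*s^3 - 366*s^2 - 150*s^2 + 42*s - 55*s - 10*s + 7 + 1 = a^3 + a^2*(7*s - 8) + a*(-84*s^2 - 124*s - 1) - 540*s^3 - 516*s^2 - 23*s + 8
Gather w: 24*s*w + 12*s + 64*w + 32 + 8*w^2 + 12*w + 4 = 12*s + 8*w^2 + w*(24*s + 76) + 36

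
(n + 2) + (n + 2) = 2*n + 4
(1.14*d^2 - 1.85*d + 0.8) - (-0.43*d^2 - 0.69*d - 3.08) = 1.57*d^2 - 1.16*d + 3.88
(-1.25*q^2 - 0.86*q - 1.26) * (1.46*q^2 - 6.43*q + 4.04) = -1.825*q^4 + 6.7819*q^3 - 1.3598*q^2 + 4.6274*q - 5.0904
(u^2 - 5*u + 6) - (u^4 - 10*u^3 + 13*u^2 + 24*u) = -u^4 + 10*u^3 - 12*u^2 - 29*u + 6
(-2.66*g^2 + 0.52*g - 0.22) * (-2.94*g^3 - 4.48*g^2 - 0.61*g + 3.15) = 7.8204*g^5 + 10.388*g^4 - 0.0602*g^3 - 7.7106*g^2 + 1.7722*g - 0.693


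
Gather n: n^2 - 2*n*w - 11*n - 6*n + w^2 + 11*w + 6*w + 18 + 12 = n^2 + n*(-2*w - 17) + w^2 + 17*w + 30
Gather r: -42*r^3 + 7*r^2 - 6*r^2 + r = -42*r^3 + r^2 + r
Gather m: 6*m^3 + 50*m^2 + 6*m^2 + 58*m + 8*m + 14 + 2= 6*m^3 + 56*m^2 + 66*m + 16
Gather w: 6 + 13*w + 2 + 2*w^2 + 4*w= 2*w^2 + 17*w + 8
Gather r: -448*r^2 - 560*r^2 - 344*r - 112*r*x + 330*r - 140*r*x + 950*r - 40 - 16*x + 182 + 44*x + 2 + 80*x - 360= -1008*r^2 + r*(936 - 252*x) + 108*x - 216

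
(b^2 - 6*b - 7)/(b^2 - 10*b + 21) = (b + 1)/(b - 3)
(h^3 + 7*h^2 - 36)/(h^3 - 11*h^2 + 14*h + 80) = (h^3 + 7*h^2 - 36)/(h^3 - 11*h^2 + 14*h + 80)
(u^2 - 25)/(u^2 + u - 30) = (u + 5)/(u + 6)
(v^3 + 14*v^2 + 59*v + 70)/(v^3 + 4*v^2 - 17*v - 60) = (v^2 + 9*v + 14)/(v^2 - v - 12)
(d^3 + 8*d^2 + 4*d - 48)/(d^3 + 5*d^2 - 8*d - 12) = (d + 4)/(d + 1)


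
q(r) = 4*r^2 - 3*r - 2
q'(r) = 8*r - 3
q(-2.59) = 32.60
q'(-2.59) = -23.72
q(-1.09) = 6.02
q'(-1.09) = -11.72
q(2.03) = 8.39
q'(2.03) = 13.24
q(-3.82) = 67.83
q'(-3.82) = -33.56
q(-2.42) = 28.69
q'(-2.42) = -22.36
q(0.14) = -2.34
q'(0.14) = -1.88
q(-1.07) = 5.79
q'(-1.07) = -11.56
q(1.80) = 5.56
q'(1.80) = 11.40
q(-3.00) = 43.00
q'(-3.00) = -27.00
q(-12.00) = 610.00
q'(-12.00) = -99.00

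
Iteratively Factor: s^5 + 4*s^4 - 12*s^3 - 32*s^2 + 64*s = (s - 2)*(s^4 + 6*s^3 - 32*s) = (s - 2)^2*(s^3 + 8*s^2 + 16*s) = s*(s - 2)^2*(s^2 + 8*s + 16) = s*(s - 2)^2*(s + 4)*(s + 4)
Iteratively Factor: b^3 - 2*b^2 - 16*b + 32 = (b - 2)*(b^2 - 16) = (b - 4)*(b - 2)*(b + 4)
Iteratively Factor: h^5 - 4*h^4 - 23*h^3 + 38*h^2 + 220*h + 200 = (h + 2)*(h^4 - 6*h^3 - 11*h^2 + 60*h + 100) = (h + 2)^2*(h^3 - 8*h^2 + 5*h + 50) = (h - 5)*(h + 2)^2*(h^2 - 3*h - 10) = (h - 5)*(h + 2)^3*(h - 5)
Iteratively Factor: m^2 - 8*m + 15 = (m - 3)*(m - 5)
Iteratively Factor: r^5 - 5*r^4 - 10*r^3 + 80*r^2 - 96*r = (r - 3)*(r^4 - 2*r^3 - 16*r^2 + 32*r) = r*(r - 3)*(r^3 - 2*r^2 - 16*r + 32) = r*(r - 4)*(r - 3)*(r^2 + 2*r - 8) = r*(r - 4)*(r - 3)*(r - 2)*(r + 4)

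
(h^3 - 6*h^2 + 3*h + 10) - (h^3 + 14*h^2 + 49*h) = -20*h^2 - 46*h + 10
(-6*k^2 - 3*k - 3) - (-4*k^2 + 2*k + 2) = -2*k^2 - 5*k - 5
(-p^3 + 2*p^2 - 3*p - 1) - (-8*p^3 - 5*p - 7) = 7*p^3 + 2*p^2 + 2*p + 6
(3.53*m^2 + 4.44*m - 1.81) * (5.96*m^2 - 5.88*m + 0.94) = 21.0388*m^4 + 5.706*m^3 - 33.5766*m^2 + 14.8164*m - 1.7014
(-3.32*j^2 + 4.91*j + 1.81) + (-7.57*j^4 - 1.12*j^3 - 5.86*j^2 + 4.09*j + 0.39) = -7.57*j^4 - 1.12*j^3 - 9.18*j^2 + 9.0*j + 2.2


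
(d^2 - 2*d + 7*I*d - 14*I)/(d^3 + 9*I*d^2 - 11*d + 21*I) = (d - 2)/(d^2 + 2*I*d + 3)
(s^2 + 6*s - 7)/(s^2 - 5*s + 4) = (s + 7)/(s - 4)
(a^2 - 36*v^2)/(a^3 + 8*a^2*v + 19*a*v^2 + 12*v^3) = (a^2 - 36*v^2)/(a^3 + 8*a^2*v + 19*a*v^2 + 12*v^3)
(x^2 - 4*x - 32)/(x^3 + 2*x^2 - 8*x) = (x - 8)/(x*(x - 2))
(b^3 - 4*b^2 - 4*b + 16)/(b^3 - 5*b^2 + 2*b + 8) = (b + 2)/(b + 1)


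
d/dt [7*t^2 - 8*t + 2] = 14*t - 8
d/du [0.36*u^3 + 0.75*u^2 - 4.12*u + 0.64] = 1.08*u^2 + 1.5*u - 4.12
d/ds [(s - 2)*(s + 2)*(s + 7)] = 3*s^2 + 14*s - 4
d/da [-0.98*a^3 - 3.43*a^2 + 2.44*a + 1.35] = -2.94*a^2 - 6.86*a + 2.44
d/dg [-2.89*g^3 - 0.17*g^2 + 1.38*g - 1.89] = -8.67*g^2 - 0.34*g + 1.38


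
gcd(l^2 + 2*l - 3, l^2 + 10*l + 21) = l + 3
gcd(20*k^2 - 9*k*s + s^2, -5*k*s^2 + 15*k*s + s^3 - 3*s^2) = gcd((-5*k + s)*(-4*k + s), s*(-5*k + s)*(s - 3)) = -5*k + s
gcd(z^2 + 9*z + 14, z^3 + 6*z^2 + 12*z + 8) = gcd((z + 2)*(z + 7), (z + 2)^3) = z + 2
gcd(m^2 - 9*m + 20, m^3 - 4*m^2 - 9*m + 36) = m - 4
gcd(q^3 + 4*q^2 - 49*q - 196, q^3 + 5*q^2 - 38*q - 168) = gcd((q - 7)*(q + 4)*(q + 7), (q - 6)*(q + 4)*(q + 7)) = q^2 + 11*q + 28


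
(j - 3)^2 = j^2 - 6*j + 9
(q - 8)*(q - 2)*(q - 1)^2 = q^4 - 12*q^3 + 37*q^2 - 42*q + 16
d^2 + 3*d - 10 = (d - 2)*(d + 5)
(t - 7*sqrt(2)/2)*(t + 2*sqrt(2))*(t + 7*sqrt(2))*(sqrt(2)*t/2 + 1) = sqrt(2)*t^4/2 + 13*t^3/2 - 12*sqrt(2)*t^2 - 133*t - 98*sqrt(2)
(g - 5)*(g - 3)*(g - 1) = g^3 - 9*g^2 + 23*g - 15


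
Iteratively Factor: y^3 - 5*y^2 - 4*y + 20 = (y + 2)*(y^2 - 7*y + 10) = (y - 5)*(y + 2)*(y - 2)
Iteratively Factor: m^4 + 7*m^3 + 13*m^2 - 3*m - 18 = (m + 2)*(m^3 + 5*m^2 + 3*m - 9) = (m - 1)*(m + 2)*(m^2 + 6*m + 9) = (m - 1)*(m + 2)*(m + 3)*(m + 3)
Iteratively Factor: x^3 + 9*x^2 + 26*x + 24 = (x + 3)*(x^2 + 6*x + 8) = (x + 2)*(x + 3)*(x + 4)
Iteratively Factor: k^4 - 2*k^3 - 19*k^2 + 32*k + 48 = (k + 1)*(k^3 - 3*k^2 - 16*k + 48) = (k + 1)*(k + 4)*(k^2 - 7*k + 12) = (k - 4)*(k + 1)*(k + 4)*(k - 3)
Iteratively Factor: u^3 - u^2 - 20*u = (u + 4)*(u^2 - 5*u) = u*(u + 4)*(u - 5)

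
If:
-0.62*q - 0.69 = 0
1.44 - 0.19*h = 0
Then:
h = 7.58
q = -1.11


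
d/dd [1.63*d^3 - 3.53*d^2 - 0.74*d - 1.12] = 4.89*d^2 - 7.06*d - 0.74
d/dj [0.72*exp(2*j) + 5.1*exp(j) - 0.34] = (1.44*exp(j) + 5.1)*exp(j)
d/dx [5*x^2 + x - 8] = 10*x + 1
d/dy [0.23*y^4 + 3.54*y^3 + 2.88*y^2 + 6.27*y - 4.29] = 0.92*y^3 + 10.62*y^2 + 5.76*y + 6.27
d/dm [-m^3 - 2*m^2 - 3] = m*(-3*m - 4)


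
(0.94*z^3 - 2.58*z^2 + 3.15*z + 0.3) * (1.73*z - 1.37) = 1.6262*z^4 - 5.7512*z^3 + 8.9841*z^2 - 3.7965*z - 0.411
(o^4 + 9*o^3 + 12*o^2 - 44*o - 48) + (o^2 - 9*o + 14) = o^4 + 9*o^3 + 13*o^2 - 53*o - 34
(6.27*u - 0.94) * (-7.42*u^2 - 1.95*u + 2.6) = -46.5234*u^3 - 5.2517*u^2 + 18.135*u - 2.444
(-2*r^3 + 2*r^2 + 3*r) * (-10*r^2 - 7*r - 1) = 20*r^5 - 6*r^4 - 42*r^3 - 23*r^2 - 3*r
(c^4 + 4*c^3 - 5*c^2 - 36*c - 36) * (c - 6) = c^5 - 2*c^4 - 29*c^3 - 6*c^2 + 180*c + 216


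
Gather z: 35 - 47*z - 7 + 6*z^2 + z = 6*z^2 - 46*z + 28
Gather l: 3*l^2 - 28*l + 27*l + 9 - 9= 3*l^2 - l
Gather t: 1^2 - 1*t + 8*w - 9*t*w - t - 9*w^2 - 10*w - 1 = t*(-9*w - 2) - 9*w^2 - 2*w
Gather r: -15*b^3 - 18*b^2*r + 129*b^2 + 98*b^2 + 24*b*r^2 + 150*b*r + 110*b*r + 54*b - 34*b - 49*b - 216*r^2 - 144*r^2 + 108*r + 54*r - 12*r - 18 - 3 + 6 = -15*b^3 + 227*b^2 - 29*b + r^2*(24*b - 360) + r*(-18*b^2 + 260*b + 150) - 15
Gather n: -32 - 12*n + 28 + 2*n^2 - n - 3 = 2*n^2 - 13*n - 7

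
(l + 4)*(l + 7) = l^2 + 11*l + 28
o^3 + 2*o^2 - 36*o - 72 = (o - 6)*(o + 2)*(o + 6)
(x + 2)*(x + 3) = x^2 + 5*x + 6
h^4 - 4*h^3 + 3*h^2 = h^2*(h - 3)*(h - 1)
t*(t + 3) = t^2 + 3*t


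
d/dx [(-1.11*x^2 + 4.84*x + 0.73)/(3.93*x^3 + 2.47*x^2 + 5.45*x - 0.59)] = (4.3623*x^4 - 38.0424*x^3 - 26.611*x^2 - 2.2964*x - 6.8341)/(15.4449*x^6 + 19.4142*x^5 + 48.9379*x^4 + 22.2856*x^3 + 26.7879*x^2 - 6.431*x + 0.3481)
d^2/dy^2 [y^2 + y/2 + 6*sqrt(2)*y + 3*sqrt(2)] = 2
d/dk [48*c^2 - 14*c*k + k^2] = -14*c + 2*k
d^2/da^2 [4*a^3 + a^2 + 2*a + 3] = 24*a + 2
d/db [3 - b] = -1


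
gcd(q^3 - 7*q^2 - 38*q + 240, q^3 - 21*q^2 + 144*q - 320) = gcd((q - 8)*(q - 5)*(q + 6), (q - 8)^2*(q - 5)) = q^2 - 13*q + 40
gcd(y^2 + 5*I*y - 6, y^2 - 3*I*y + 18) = y + 3*I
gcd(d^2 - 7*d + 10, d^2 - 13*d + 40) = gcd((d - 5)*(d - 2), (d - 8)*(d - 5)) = d - 5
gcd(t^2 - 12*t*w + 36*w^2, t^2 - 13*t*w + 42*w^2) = t - 6*w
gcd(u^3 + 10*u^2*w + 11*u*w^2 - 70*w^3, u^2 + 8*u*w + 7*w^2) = u + 7*w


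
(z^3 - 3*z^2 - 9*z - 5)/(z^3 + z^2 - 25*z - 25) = (z + 1)/(z + 5)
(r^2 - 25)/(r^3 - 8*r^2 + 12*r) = (r^2 - 25)/(r*(r^2 - 8*r + 12))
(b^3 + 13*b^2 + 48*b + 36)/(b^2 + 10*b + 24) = (b^2 + 7*b + 6)/(b + 4)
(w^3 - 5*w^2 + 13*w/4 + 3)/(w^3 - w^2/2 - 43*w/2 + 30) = (w + 1/2)/(w + 5)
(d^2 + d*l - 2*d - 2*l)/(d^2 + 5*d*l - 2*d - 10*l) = (d + l)/(d + 5*l)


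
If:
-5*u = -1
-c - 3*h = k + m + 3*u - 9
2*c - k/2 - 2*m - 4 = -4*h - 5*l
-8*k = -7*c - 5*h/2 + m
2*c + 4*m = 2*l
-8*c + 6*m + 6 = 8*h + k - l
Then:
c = -87758/35835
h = 44612/11945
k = -7628/7167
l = -7390/7167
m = 8468/11945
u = 1/5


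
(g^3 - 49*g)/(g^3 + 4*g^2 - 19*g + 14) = g*(g - 7)/(g^2 - 3*g + 2)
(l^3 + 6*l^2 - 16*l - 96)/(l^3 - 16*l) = (l + 6)/l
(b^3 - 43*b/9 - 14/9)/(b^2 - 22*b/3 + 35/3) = (3*b^2 + 7*b + 2)/(3*(b - 5))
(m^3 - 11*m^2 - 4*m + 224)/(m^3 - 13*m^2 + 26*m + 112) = (m + 4)/(m + 2)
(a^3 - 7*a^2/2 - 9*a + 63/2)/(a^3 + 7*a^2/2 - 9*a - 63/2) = (2*a - 7)/(2*a + 7)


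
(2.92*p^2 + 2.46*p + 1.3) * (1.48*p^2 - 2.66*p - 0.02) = 4.3216*p^4 - 4.1264*p^3 - 4.678*p^2 - 3.5072*p - 0.026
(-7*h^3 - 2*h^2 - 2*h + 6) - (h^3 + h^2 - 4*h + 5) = -8*h^3 - 3*h^2 + 2*h + 1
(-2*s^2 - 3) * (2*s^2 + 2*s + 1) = -4*s^4 - 4*s^3 - 8*s^2 - 6*s - 3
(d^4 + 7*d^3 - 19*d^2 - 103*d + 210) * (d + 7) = d^5 + 14*d^4 + 30*d^3 - 236*d^2 - 511*d + 1470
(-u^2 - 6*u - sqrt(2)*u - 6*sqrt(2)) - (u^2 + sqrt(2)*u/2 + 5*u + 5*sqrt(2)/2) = -2*u^2 - 11*u - 3*sqrt(2)*u/2 - 17*sqrt(2)/2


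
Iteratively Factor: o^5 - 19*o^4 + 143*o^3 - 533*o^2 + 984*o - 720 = (o - 3)*(o^4 - 16*o^3 + 95*o^2 - 248*o + 240) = (o - 4)*(o - 3)*(o^3 - 12*o^2 + 47*o - 60) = (o - 4)*(o - 3)^2*(o^2 - 9*o + 20) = (o - 4)^2*(o - 3)^2*(o - 5)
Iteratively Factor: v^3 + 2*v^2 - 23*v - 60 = (v + 4)*(v^2 - 2*v - 15) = (v - 5)*(v + 4)*(v + 3)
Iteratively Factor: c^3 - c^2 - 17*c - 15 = (c + 3)*(c^2 - 4*c - 5) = (c - 5)*(c + 3)*(c + 1)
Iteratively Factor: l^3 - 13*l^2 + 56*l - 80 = (l - 5)*(l^2 - 8*l + 16) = (l - 5)*(l - 4)*(l - 4)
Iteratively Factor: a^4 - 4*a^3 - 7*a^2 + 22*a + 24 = (a + 2)*(a^3 - 6*a^2 + 5*a + 12) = (a - 3)*(a + 2)*(a^2 - 3*a - 4) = (a - 4)*(a - 3)*(a + 2)*(a + 1)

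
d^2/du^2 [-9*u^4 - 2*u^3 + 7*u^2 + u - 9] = -108*u^2 - 12*u + 14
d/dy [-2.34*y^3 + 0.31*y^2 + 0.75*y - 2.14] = -7.02*y^2 + 0.62*y + 0.75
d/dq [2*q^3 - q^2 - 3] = 2*q*(3*q - 1)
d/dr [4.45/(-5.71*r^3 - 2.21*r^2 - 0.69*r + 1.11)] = (76.2285*r^2 + 19.669*r + 3.0705)/(5.71*r^3 + 2.21*r^2 + 0.69*r - 1.11)^2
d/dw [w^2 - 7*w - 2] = 2*w - 7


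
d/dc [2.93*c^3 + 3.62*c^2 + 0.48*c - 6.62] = 8.79*c^2 + 7.24*c + 0.48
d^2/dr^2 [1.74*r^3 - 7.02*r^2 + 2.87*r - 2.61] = 10.44*r - 14.04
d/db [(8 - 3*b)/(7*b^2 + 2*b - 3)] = 7*(3*b^2 - 16*b - 1)/(49*b^4 + 28*b^3 - 38*b^2 - 12*b + 9)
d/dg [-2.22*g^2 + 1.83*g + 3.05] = 1.83 - 4.44*g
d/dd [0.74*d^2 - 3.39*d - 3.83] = 1.48*d - 3.39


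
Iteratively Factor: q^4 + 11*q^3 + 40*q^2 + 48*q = (q)*(q^3 + 11*q^2 + 40*q + 48) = q*(q + 4)*(q^2 + 7*q + 12) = q*(q + 3)*(q + 4)*(q + 4)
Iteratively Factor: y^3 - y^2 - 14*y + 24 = (y - 2)*(y^2 + y - 12) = (y - 2)*(y + 4)*(y - 3)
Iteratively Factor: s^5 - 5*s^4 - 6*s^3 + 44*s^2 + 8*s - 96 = (s - 3)*(s^4 - 2*s^3 - 12*s^2 + 8*s + 32) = (s - 3)*(s + 2)*(s^3 - 4*s^2 - 4*s + 16) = (s - 3)*(s - 2)*(s + 2)*(s^2 - 2*s - 8) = (s - 4)*(s - 3)*(s - 2)*(s + 2)*(s + 2)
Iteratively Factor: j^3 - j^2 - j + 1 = (j - 1)*(j^2 - 1) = (j - 1)^2*(j + 1)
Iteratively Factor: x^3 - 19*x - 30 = (x + 3)*(x^2 - 3*x - 10) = (x + 2)*(x + 3)*(x - 5)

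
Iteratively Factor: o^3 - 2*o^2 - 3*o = (o)*(o^2 - 2*o - 3) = o*(o - 3)*(o + 1)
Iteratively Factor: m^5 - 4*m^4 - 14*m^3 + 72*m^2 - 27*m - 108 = (m + 4)*(m^4 - 8*m^3 + 18*m^2 - 27) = (m - 3)*(m + 4)*(m^3 - 5*m^2 + 3*m + 9) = (m - 3)*(m + 1)*(m + 4)*(m^2 - 6*m + 9) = (m - 3)^2*(m + 1)*(m + 4)*(m - 3)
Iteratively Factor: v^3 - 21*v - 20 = (v - 5)*(v^2 + 5*v + 4) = (v - 5)*(v + 1)*(v + 4)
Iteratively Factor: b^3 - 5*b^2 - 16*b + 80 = (b - 5)*(b^2 - 16) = (b - 5)*(b - 4)*(b + 4)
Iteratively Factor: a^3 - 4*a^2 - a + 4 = (a + 1)*(a^2 - 5*a + 4) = (a - 1)*(a + 1)*(a - 4)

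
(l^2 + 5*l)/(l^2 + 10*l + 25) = l/(l + 5)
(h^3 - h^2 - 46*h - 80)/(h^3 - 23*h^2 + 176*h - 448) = (h^2 + 7*h + 10)/(h^2 - 15*h + 56)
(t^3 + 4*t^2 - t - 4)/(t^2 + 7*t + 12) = (t^2 - 1)/(t + 3)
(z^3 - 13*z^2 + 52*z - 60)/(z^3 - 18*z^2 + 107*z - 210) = (z - 2)/(z - 7)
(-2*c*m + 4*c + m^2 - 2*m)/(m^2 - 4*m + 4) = (-2*c + m)/(m - 2)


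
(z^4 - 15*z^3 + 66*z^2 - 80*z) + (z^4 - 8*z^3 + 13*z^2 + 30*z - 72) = 2*z^4 - 23*z^3 + 79*z^2 - 50*z - 72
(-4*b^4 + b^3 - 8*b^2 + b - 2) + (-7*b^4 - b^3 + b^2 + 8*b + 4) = -11*b^4 - 7*b^2 + 9*b + 2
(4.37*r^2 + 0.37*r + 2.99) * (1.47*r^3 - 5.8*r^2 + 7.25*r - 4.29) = 6.4239*r^5 - 24.8021*r^4 + 33.9318*r^3 - 33.4068*r^2 + 20.0902*r - 12.8271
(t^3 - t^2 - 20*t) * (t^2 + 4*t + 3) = t^5 + 3*t^4 - 21*t^3 - 83*t^2 - 60*t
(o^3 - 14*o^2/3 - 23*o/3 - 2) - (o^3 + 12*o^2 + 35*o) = -50*o^2/3 - 128*o/3 - 2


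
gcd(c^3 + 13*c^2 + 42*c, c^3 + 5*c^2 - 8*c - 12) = c + 6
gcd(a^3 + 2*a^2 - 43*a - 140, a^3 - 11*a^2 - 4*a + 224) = a^2 - 3*a - 28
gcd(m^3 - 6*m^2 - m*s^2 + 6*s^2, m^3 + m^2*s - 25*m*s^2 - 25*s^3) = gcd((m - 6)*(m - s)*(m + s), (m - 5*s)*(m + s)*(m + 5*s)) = m + s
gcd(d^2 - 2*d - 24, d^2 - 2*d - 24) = d^2 - 2*d - 24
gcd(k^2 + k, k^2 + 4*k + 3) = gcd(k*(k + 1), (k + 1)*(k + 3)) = k + 1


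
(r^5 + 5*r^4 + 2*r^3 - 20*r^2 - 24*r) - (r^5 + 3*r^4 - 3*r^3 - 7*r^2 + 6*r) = 2*r^4 + 5*r^3 - 13*r^2 - 30*r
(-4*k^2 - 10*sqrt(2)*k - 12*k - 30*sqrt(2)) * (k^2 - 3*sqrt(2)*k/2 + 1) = -4*k^4 - 12*k^3 - 4*sqrt(2)*k^3 - 12*sqrt(2)*k^2 + 26*k^2 - 10*sqrt(2)*k + 78*k - 30*sqrt(2)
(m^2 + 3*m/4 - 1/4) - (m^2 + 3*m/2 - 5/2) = 9/4 - 3*m/4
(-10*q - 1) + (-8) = -10*q - 9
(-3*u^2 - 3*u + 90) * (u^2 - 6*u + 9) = -3*u^4 + 15*u^3 + 81*u^2 - 567*u + 810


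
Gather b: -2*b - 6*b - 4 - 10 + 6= -8*b - 8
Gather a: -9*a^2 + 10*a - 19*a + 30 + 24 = -9*a^2 - 9*a + 54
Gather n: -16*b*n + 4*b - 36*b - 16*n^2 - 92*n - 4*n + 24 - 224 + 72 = -32*b - 16*n^2 + n*(-16*b - 96) - 128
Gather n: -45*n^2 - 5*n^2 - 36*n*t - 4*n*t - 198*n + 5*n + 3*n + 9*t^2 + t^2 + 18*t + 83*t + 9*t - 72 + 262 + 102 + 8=-50*n^2 + n*(-40*t - 190) + 10*t^2 + 110*t + 300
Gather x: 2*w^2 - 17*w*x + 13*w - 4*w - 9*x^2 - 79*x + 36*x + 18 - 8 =2*w^2 + 9*w - 9*x^2 + x*(-17*w - 43) + 10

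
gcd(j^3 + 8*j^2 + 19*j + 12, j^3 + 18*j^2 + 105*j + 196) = j + 4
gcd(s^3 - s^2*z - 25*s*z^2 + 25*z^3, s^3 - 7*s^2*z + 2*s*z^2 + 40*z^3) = -s + 5*z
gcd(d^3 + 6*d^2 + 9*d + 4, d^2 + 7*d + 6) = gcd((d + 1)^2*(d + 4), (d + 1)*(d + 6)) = d + 1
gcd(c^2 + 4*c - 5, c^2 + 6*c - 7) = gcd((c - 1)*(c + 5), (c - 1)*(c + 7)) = c - 1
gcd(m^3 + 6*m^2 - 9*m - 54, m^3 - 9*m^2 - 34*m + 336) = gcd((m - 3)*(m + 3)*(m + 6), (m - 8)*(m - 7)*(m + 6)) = m + 6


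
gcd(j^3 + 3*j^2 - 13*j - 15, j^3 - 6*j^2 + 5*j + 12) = j^2 - 2*j - 3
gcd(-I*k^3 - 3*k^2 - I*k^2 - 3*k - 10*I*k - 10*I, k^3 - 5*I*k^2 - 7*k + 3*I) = 1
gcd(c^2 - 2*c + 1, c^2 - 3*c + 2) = c - 1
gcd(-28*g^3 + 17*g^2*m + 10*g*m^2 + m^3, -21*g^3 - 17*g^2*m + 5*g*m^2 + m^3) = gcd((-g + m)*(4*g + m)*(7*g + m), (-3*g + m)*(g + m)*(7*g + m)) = 7*g + m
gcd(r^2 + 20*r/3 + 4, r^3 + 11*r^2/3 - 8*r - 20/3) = r + 2/3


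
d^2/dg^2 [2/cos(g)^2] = 4*(2 - cos(2*g))/cos(g)^4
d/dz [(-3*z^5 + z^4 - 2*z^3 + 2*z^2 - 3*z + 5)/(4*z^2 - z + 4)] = (-36*z^6 + 20*z^5 - 71*z^4 + 20*z^3 - 14*z^2 - 24*z - 7)/(16*z^4 - 8*z^3 + 33*z^2 - 8*z + 16)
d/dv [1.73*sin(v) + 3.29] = 1.73*cos(v)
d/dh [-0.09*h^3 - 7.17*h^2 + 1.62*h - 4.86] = -0.27*h^2 - 14.34*h + 1.62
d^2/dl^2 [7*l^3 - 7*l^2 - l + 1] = 42*l - 14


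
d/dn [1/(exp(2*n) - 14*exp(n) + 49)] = 2*(7 - exp(n))*exp(n)/(exp(2*n) - 14*exp(n) + 49)^2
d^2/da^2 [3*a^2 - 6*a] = 6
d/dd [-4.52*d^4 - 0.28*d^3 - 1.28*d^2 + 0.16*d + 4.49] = -18.08*d^3 - 0.84*d^2 - 2.56*d + 0.16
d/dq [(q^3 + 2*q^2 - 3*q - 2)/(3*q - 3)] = (2*q^3 - q^2 - 4*q + 5)/(3*(q^2 - 2*q + 1))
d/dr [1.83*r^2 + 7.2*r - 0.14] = 3.66*r + 7.2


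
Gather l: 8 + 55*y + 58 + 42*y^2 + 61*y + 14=42*y^2 + 116*y + 80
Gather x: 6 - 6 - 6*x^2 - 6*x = -6*x^2 - 6*x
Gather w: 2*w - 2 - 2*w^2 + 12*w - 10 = -2*w^2 + 14*w - 12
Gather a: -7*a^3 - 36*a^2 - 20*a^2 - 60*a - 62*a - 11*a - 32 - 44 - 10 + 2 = -7*a^3 - 56*a^2 - 133*a - 84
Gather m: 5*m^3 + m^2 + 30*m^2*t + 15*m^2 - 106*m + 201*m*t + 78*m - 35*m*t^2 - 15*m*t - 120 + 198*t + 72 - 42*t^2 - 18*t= 5*m^3 + m^2*(30*t + 16) + m*(-35*t^2 + 186*t - 28) - 42*t^2 + 180*t - 48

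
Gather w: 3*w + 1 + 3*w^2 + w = 3*w^2 + 4*w + 1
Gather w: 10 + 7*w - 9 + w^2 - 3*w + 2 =w^2 + 4*w + 3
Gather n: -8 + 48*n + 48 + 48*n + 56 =96*n + 96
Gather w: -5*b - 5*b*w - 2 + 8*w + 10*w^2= -5*b + 10*w^2 + w*(8 - 5*b) - 2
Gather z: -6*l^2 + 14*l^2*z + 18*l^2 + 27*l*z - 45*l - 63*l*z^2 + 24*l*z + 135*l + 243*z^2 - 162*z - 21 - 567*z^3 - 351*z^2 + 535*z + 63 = 12*l^2 + 90*l - 567*z^3 + z^2*(-63*l - 108) + z*(14*l^2 + 51*l + 373) + 42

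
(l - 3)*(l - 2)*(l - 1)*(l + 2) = l^4 - 4*l^3 - l^2 + 16*l - 12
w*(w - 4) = w^2 - 4*w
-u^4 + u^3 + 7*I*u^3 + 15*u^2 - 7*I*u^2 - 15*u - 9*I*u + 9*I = (u - 3*I)^2*(I*u + 1)*(I*u - I)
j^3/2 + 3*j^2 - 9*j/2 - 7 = (j/2 + 1/2)*(j - 2)*(j + 7)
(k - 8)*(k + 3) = k^2 - 5*k - 24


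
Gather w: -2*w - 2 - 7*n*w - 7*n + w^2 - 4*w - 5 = -7*n + w^2 + w*(-7*n - 6) - 7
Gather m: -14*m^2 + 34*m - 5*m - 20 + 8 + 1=-14*m^2 + 29*m - 11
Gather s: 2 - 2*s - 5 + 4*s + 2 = 2*s - 1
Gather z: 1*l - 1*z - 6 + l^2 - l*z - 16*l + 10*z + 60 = l^2 - 15*l + z*(9 - l) + 54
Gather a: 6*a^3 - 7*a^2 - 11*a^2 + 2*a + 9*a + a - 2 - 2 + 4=6*a^3 - 18*a^2 + 12*a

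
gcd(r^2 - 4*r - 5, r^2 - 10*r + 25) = r - 5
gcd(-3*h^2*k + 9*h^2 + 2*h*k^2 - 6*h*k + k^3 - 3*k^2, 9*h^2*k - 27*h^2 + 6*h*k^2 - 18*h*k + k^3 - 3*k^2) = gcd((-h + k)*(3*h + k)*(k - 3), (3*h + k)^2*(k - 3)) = 3*h*k - 9*h + k^2 - 3*k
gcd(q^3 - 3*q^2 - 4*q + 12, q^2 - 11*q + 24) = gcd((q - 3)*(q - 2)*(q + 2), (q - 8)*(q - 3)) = q - 3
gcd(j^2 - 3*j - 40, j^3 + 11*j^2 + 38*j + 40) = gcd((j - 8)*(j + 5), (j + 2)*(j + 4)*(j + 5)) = j + 5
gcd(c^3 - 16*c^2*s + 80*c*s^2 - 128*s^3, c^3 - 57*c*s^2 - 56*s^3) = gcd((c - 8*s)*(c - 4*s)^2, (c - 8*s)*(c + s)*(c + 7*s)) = -c + 8*s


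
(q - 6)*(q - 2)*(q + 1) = q^3 - 7*q^2 + 4*q + 12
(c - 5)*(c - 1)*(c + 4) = c^3 - 2*c^2 - 19*c + 20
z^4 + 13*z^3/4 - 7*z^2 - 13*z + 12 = (z - 2)*(z - 3/4)*(z + 2)*(z + 4)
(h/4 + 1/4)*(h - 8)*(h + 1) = h^3/4 - 3*h^2/2 - 15*h/4 - 2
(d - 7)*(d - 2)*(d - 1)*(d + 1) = d^4 - 9*d^3 + 13*d^2 + 9*d - 14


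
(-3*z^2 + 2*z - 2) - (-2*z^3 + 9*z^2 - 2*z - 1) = 2*z^3 - 12*z^2 + 4*z - 1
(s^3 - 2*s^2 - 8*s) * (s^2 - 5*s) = s^5 - 7*s^4 + 2*s^3 + 40*s^2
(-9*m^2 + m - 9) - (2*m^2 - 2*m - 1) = -11*m^2 + 3*m - 8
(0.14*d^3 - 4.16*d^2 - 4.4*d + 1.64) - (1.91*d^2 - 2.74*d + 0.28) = 0.14*d^3 - 6.07*d^2 - 1.66*d + 1.36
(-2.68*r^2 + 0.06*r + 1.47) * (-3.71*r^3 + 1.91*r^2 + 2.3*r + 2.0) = 9.9428*r^5 - 5.3414*r^4 - 11.5031*r^3 - 2.4143*r^2 + 3.501*r + 2.94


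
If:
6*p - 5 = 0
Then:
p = 5/6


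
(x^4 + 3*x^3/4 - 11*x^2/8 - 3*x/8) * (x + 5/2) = x^5 + 13*x^4/4 + x^3/2 - 61*x^2/16 - 15*x/16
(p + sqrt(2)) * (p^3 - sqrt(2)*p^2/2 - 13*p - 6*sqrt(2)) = p^4 + sqrt(2)*p^3/2 - 14*p^2 - 19*sqrt(2)*p - 12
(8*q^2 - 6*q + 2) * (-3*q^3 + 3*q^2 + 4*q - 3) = -24*q^5 + 42*q^4 + 8*q^3 - 42*q^2 + 26*q - 6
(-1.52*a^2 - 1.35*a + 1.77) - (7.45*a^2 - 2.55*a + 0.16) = -8.97*a^2 + 1.2*a + 1.61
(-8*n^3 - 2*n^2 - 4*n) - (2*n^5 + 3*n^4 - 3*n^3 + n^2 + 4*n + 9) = -2*n^5 - 3*n^4 - 5*n^3 - 3*n^2 - 8*n - 9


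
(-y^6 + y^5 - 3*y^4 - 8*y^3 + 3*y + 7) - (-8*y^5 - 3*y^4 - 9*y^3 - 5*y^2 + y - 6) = -y^6 + 9*y^5 + y^3 + 5*y^2 + 2*y + 13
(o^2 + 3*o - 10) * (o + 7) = o^3 + 10*o^2 + 11*o - 70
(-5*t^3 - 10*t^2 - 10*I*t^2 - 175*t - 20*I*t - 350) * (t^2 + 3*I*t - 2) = -5*t^5 - 10*t^4 - 25*I*t^4 - 135*t^3 - 50*I*t^3 - 270*t^2 - 505*I*t^2 + 350*t - 1010*I*t + 700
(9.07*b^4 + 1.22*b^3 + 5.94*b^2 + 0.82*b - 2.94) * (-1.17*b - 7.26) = -10.6119*b^5 - 67.2756*b^4 - 15.807*b^3 - 44.0838*b^2 - 2.5134*b + 21.3444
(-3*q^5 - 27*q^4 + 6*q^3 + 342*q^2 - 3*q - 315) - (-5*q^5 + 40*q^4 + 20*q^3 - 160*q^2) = 2*q^5 - 67*q^4 - 14*q^3 + 502*q^2 - 3*q - 315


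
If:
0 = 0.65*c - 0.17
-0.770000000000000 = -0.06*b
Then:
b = 12.83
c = 0.26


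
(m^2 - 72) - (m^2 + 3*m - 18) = -3*m - 54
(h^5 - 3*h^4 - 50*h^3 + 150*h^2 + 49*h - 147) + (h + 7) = h^5 - 3*h^4 - 50*h^3 + 150*h^2 + 50*h - 140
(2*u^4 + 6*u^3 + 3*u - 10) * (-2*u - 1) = -4*u^5 - 14*u^4 - 6*u^3 - 6*u^2 + 17*u + 10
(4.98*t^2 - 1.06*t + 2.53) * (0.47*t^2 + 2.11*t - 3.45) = 2.3406*t^4 + 10.0096*t^3 - 18.2285*t^2 + 8.9953*t - 8.7285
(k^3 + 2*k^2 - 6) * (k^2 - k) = k^5 + k^4 - 2*k^3 - 6*k^2 + 6*k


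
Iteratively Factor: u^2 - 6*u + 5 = (u - 1)*(u - 5)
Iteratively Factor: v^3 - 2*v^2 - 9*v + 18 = (v - 2)*(v^2 - 9) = (v - 2)*(v + 3)*(v - 3)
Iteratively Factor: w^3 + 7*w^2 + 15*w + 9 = (w + 3)*(w^2 + 4*w + 3) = (w + 1)*(w + 3)*(w + 3)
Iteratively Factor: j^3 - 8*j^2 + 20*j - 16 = (j - 2)*(j^2 - 6*j + 8) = (j - 2)^2*(j - 4)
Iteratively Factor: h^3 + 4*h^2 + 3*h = (h)*(h^2 + 4*h + 3) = h*(h + 3)*(h + 1)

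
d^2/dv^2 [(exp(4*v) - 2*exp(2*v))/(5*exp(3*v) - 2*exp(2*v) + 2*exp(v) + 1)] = (25*exp(8*v) - 30*exp(7*v) - 14*exp(6*v) - 69*exp(5*v) + 132*exp(4*v) + 168*exp(3*v) - 8*exp(2*v) - 12*exp(v) - 8)*exp(2*v)/(125*exp(9*v) - 150*exp(8*v) + 210*exp(7*v) - 53*exp(6*v) + 24*exp(5*v) + 48*exp(4*v) - exp(3*v) + 6*exp(2*v) + 6*exp(v) + 1)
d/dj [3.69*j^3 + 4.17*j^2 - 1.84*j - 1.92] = 11.07*j^2 + 8.34*j - 1.84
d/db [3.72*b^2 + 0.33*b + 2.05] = 7.44*b + 0.33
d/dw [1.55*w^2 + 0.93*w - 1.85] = 3.1*w + 0.93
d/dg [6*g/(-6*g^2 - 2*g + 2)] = 3*(3*g^2 + 1)/(9*g^4 + 6*g^3 - 5*g^2 - 2*g + 1)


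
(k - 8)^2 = k^2 - 16*k + 64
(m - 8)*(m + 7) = m^2 - m - 56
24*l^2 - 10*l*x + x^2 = (-6*l + x)*(-4*l + x)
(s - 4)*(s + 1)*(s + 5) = s^3 + 2*s^2 - 19*s - 20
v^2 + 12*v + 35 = (v + 5)*(v + 7)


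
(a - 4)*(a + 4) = a^2 - 16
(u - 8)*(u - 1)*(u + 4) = u^3 - 5*u^2 - 28*u + 32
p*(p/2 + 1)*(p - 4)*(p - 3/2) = p^4/2 - 7*p^3/4 - 5*p^2/2 + 6*p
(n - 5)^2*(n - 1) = n^3 - 11*n^2 + 35*n - 25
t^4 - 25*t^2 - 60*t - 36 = (t - 6)*(t + 1)*(t + 2)*(t + 3)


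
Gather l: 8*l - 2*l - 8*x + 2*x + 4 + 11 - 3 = 6*l - 6*x + 12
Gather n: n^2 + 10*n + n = n^2 + 11*n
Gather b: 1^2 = 1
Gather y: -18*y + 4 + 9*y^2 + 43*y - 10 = 9*y^2 + 25*y - 6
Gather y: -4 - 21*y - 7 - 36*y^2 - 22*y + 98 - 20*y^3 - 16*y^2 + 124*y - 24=-20*y^3 - 52*y^2 + 81*y + 63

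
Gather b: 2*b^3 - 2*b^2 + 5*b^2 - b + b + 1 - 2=2*b^3 + 3*b^2 - 1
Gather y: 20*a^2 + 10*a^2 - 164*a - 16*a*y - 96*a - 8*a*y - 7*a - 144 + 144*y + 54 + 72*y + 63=30*a^2 - 267*a + y*(216 - 24*a) - 27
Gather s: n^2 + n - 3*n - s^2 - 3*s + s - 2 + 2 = n^2 - 2*n - s^2 - 2*s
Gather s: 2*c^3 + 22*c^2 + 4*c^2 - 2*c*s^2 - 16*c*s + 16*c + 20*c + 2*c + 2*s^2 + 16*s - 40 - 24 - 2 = 2*c^3 + 26*c^2 + 38*c + s^2*(2 - 2*c) + s*(16 - 16*c) - 66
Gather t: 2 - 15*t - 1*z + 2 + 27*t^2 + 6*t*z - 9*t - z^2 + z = 27*t^2 + t*(6*z - 24) - z^2 + 4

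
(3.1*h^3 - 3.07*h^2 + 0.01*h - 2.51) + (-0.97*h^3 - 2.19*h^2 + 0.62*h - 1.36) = 2.13*h^3 - 5.26*h^2 + 0.63*h - 3.87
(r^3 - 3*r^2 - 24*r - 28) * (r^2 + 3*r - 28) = r^5 - 61*r^3 - 16*r^2 + 588*r + 784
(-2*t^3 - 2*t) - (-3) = -2*t^3 - 2*t + 3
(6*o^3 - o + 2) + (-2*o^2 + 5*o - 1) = 6*o^3 - 2*o^2 + 4*o + 1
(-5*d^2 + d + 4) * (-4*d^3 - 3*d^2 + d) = 20*d^5 + 11*d^4 - 24*d^3 - 11*d^2 + 4*d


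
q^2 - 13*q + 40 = (q - 8)*(q - 5)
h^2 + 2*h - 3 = (h - 1)*(h + 3)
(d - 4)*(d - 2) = d^2 - 6*d + 8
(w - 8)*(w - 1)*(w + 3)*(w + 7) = w^4 + w^3 - 61*w^2 - 109*w + 168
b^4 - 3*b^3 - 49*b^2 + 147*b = b*(b - 7)*(b - 3)*(b + 7)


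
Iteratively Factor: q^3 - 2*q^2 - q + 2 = (q - 2)*(q^2 - 1) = (q - 2)*(q - 1)*(q + 1)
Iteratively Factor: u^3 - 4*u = (u)*(u^2 - 4) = u*(u - 2)*(u + 2)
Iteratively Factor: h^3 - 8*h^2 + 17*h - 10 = (h - 1)*(h^2 - 7*h + 10) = (h - 2)*(h - 1)*(h - 5)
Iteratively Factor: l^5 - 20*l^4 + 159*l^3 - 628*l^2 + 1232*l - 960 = (l - 4)*(l^4 - 16*l^3 + 95*l^2 - 248*l + 240) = (l - 4)^2*(l^3 - 12*l^2 + 47*l - 60) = (l - 5)*(l - 4)^2*(l^2 - 7*l + 12) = (l - 5)*(l - 4)^3*(l - 3)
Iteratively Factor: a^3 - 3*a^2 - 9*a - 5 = (a - 5)*(a^2 + 2*a + 1) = (a - 5)*(a + 1)*(a + 1)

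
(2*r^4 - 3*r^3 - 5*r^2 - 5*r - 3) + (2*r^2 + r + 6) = 2*r^4 - 3*r^3 - 3*r^2 - 4*r + 3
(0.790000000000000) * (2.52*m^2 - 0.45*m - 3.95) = 1.9908*m^2 - 0.3555*m - 3.1205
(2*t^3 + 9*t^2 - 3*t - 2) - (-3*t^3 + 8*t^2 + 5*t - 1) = 5*t^3 + t^2 - 8*t - 1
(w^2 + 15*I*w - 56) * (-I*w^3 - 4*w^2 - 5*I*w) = -I*w^5 + 11*w^4 - 9*I*w^3 + 299*w^2 + 280*I*w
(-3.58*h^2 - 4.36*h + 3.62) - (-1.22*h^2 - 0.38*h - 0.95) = -2.36*h^2 - 3.98*h + 4.57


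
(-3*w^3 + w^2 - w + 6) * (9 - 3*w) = 9*w^4 - 30*w^3 + 12*w^2 - 27*w + 54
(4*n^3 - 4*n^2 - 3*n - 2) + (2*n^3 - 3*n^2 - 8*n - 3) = 6*n^3 - 7*n^2 - 11*n - 5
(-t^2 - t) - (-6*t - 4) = -t^2 + 5*t + 4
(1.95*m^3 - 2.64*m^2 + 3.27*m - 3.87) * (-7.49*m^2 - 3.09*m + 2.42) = -14.6055*m^5 + 13.7481*m^4 - 11.6157*m^3 + 12.4932*m^2 + 19.8717*m - 9.3654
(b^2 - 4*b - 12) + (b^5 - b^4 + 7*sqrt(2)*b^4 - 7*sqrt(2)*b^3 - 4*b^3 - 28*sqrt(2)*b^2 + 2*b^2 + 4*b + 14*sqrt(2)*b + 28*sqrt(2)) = b^5 - b^4 + 7*sqrt(2)*b^4 - 7*sqrt(2)*b^3 - 4*b^3 - 28*sqrt(2)*b^2 + 3*b^2 + 14*sqrt(2)*b - 12 + 28*sqrt(2)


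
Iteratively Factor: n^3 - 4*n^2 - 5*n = (n + 1)*(n^2 - 5*n) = (n - 5)*(n + 1)*(n)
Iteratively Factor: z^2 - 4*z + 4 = (z - 2)*(z - 2)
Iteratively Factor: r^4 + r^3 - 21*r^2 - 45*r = (r - 5)*(r^3 + 6*r^2 + 9*r) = r*(r - 5)*(r^2 + 6*r + 9) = r*(r - 5)*(r + 3)*(r + 3)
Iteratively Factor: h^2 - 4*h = (h - 4)*(h)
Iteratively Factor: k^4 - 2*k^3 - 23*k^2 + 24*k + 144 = (k + 3)*(k^3 - 5*k^2 - 8*k + 48) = (k + 3)^2*(k^2 - 8*k + 16) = (k - 4)*(k + 3)^2*(k - 4)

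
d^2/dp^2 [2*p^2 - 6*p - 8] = 4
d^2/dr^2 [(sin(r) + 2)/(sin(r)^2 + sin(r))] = (-sin(r) - 6 + 2/sin(r) + 8/sin(r)^2 + 4/sin(r)^3)/(sin(r) + 1)^2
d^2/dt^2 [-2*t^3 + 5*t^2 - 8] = 10 - 12*t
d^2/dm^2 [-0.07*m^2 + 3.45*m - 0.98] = -0.140000000000000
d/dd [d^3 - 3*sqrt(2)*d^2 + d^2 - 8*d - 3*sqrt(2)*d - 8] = 3*d^2 - 6*sqrt(2)*d + 2*d - 8 - 3*sqrt(2)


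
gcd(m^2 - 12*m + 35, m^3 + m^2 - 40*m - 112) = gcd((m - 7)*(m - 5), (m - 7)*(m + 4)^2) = m - 7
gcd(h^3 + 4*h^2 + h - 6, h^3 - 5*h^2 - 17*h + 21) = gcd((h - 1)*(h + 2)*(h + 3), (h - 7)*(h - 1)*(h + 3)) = h^2 + 2*h - 3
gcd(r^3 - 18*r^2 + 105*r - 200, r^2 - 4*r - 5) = r - 5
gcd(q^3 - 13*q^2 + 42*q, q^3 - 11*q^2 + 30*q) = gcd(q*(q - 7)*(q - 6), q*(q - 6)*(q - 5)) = q^2 - 6*q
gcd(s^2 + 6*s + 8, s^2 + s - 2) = s + 2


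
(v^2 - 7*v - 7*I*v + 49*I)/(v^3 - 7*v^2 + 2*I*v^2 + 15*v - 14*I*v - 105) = (v - 7*I)/(v^2 + 2*I*v + 15)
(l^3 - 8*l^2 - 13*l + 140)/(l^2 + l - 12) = (l^2 - 12*l + 35)/(l - 3)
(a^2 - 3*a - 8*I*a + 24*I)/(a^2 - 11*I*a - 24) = (a - 3)/(a - 3*I)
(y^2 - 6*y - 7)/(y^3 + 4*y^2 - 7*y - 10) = (y - 7)/(y^2 + 3*y - 10)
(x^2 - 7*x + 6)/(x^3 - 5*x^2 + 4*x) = (x - 6)/(x*(x - 4))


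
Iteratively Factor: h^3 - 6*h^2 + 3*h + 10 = (h - 5)*(h^2 - h - 2) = (h - 5)*(h + 1)*(h - 2)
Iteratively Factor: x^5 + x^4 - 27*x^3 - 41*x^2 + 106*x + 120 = (x - 5)*(x^4 + 6*x^3 + 3*x^2 - 26*x - 24) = (x - 5)*(x + 4)*(x^3 + 2*x^2 - 5*x - 6) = (x - 5)*(x + 3)*(x + 4)*(x^2 - x - 2) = (x - 5)*(x - 2)*(x + 3)*(x + 4)*(x + 1)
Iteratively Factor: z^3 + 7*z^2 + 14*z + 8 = (z + 2)*(z^2 + 5*z + 4) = (z + 2)*(z + 4)*(z + 1)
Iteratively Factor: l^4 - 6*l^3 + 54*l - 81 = (l - 3)*(l^3 - 3*l^2 - 9*l + 27) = (l - 3)*(l + 3)*(l^2 - 6*l + 9) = (l - 3)^2*(l + 3)*(l - 3)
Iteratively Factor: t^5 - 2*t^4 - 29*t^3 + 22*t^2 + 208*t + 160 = (t + 4)*(t^4 - 6*t^3 - 5*t^2 + 42*t + 40) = (t + 2)*(t + 4)*(t^3 - 8*t^2 + 11*t + 20) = (t - 4)*(t + 2)*(t + 4)*(t^2 - 4*t - 5) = (t - 5)*(t - 4)*(t + 2)*(t + 4)*(t + 1)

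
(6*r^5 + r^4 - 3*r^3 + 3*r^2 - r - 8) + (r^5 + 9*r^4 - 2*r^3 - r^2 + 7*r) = 7*r^5 + 10*r^4 - 5*r^3 + 2*r^2 + 6*r - 8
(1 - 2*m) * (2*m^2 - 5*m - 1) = -4*m^3 + 12*m^2 - 3*m - 1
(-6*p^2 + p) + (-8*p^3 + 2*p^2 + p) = -8*p^3 - 4*p^2 + 2*p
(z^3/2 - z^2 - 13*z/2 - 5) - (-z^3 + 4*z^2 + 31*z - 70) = 3*z^3/2 - 5*z^2 - 75*z/2 + 65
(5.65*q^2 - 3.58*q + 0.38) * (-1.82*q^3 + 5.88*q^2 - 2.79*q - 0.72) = -10.283*q^5 + 39.7376*q^4 - 37.5055*q^3 + 8.1546*q^2 + 1.5174*q - 0.2736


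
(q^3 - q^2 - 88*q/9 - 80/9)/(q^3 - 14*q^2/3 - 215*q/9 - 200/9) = (3*q^2 - 8*q - 16)/(3*q^2 - 19*q - 40)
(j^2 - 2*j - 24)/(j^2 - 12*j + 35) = (j^2 - 2*j - 24)/(j^2 - 12*j + 35)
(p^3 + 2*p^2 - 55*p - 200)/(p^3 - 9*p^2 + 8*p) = (p^2 + 10*p + 25)/(p*(p - 1))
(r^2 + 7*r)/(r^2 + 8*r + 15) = r*(r + 7)/(r^2 + 8*r + 15)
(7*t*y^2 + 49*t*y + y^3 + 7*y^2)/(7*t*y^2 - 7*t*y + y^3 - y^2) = (y + 7)/(y - 1)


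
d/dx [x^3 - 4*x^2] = x*(3*x - 8)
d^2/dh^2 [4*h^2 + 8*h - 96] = 8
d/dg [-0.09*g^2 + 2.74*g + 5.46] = 2.74 - 0.18*g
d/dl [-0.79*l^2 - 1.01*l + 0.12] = -1.58*l - 1.01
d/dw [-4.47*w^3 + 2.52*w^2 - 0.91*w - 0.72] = -13.41*w^2 + 5.04*w - 0.91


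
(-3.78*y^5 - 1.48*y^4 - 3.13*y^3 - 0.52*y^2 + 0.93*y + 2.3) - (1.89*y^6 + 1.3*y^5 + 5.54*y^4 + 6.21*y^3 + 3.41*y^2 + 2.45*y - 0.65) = -1.89*y^6 - 5.08*y^5 - 7.02*y^4 - 9.34*y^3 - 3.93*y^2 - 1.52*y + 2.95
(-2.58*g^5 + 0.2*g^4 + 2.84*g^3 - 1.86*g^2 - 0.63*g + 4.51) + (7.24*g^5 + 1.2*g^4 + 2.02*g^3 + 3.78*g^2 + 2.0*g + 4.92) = 4.66*g^5 + 1.4*g^4 + 4.86*g^3 + 1.92*g^2 + 1.37*g + 9.43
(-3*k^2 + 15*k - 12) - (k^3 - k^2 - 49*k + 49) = -k^3 - 2*k^2 + 64*k - 61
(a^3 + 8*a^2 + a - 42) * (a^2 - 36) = a^5 + 8*a^4 - 35*a^3 - 330*a^2 - 36*a + 1512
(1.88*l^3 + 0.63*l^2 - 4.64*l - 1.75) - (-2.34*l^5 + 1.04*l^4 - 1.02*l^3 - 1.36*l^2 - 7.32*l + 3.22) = 2.34*l^5 - 1.04*l^4 + 2.9*l^3 + 1.99*l^2 + 2.68*l - 4.97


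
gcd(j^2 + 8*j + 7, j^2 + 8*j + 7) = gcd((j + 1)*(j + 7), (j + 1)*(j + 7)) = j^2 + 8*j + 7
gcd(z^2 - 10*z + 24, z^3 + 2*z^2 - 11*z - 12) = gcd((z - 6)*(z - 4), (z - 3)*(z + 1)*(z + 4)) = 1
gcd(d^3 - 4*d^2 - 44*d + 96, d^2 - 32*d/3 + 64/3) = d - 8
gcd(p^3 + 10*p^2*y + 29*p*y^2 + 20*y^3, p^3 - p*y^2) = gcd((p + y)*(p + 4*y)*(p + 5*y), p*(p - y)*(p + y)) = p + y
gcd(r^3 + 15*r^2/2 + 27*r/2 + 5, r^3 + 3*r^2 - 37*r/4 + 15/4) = r + 5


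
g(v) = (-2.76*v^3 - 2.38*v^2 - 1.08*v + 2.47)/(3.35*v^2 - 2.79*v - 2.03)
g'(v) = (2.79 - 6.7*v)*(-2.76*v^3 - 2.38*v^2 - 1.08*v + 2.47)/(3.35*v^2 - 2.79*v - 2.03)^2 + (-8.28*v^2 - 4.76*v - 1.08)/(3.35*v^2 - 2.79*v - 2.03) = (-9.246*v^4 + 15.4008*v^3 + 27.0666*v^2 - 6.88620000000001*v + 9.0837)/(11.2225*v^4 - 18.693*v^3 - 5.8169*v^2 + 11.3274*v + 4.1209)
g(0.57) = -0.23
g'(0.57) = 2.47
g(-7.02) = 4.64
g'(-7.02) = -0.79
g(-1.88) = 0.96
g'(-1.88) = -0.44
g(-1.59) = 0.85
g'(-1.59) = -0.28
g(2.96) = -4.89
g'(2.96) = -0.23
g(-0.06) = -1.37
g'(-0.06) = 2.80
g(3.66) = -5.17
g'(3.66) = -0.52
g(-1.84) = 0.94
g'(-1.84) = -0.42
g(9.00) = -9.06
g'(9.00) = -0.79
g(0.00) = -1.22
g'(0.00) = 2.20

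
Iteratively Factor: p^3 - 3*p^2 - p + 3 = (p - 3)*(p^2 - 1) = (p - 3)*(p + 1)*(p - 1)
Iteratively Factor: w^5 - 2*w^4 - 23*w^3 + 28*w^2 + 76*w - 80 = (w + 4)*(w^4 - 6*w^3 + w^2 + 24*w - 20) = (w + 2)*(w + 4)*(w^3 - 8*w^2 + 17*w - 10) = (w - 5)*(w + 2)*(w + 4)*(w^2 - 3*w + 2) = (w - 5)*(w - 1)*(w + 2)*(w + 4)*(w - 2)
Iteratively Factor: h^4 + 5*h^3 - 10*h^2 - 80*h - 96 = (h + 3)*(h^3 + 2*h^2 - 16*h - 32) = (h + 2)*(h + 3)*(h^2 - 16) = (h - 4)*(h + 2)*(h + 3)*(h + 4)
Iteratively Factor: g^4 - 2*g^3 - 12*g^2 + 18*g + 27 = (g + 1)*(g^3 - 3*g^2 - 9*g + 27) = (g + 1)*(g + 3)*(g^2 - 6*g + 9) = (g - 3)*(g + 1)*(g + 3)*(g - 3)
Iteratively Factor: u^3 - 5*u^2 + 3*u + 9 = (u + 1)*(u^2 - 6*u + 9) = (u - 3)*(u + 1)*(u - 3)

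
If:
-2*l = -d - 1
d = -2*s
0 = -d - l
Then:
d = -1/3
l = 1/3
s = 1/6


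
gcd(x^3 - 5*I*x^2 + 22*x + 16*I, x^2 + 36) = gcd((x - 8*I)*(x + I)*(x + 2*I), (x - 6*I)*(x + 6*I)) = 1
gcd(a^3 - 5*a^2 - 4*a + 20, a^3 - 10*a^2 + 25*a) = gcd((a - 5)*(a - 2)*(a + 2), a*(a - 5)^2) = a - 5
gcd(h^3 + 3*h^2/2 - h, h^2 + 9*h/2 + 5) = h + 2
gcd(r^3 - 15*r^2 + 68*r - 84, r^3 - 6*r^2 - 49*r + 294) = r^2 - 13*r + 42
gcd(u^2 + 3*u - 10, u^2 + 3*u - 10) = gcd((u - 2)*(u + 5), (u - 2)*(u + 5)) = u^2 + 3*u - 10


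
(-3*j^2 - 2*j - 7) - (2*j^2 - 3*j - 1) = -5*j^2 + j - 6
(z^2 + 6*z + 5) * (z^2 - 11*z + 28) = z^4 - 5*z^3 - 33*z^2 + 113*z + 140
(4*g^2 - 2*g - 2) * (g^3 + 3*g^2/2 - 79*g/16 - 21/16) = 4*g^5 + 4*g^4 - 99*g^3/4 + 13*g^2/8 + 25*g/2 + 21/8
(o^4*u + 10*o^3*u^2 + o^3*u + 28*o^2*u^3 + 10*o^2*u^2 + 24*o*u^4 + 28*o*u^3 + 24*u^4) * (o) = o^5*u + 10*o^4*u^2 + o^4*u + 28*o^3*u^3 + 10*o^3*u^2 + 24*o^2*u^4 + 28*o^2*u^3 + 24*o*u^4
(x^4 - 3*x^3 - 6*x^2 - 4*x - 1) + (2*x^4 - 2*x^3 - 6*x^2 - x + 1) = 3*x^4 - 5*x^3 - 12*x^2 - 5*x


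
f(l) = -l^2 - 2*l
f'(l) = -2*l - 2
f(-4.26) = -9.63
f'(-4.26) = 6.52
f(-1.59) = 0.65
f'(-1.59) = 1.18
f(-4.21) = -9.30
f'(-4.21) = 6.42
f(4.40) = -28.16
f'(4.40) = -10.80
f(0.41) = -0.99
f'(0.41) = -2.82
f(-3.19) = -3.80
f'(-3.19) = 4.38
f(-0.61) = 0.85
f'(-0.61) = -0.78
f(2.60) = -11.96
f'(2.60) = -7.20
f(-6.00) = -24.00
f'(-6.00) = 10.00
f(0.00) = 0.00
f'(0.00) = -2.00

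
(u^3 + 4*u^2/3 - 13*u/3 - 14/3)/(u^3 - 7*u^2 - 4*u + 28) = (3*u^2 + 10*u + 7)/(3*(u^2 - 5*u - 14))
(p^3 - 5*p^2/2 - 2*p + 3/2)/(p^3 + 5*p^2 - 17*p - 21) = (p - 1/2)/(p + 7)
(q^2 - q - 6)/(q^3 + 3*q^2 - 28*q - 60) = (q - 3)/(q^2 + q - 30)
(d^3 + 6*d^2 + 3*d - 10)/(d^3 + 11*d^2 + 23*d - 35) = (d + 2)/(d + 7)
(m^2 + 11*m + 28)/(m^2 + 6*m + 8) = (m + 7)/(m + 2)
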